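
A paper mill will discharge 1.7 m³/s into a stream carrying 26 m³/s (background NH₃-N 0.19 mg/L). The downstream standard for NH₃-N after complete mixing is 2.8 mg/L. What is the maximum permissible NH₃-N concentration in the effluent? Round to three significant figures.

42.7 mg/L

At the limit, (Qr·Cr + Qe·Cₑ)/(Qr + Qe) = 2.8:
Cₑ = (27.70·2.8 − 26.00·0.1900) / 1.700 = 42.72 mg/L.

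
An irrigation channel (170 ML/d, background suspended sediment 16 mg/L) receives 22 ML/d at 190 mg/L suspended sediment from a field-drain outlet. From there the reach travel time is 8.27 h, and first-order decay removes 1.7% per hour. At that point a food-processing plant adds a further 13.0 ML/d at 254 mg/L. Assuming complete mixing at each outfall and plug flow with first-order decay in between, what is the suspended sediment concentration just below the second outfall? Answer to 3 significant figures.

45.3 mg/L

Mixed concentration C = ΣQC/ΣQ = (170.0·16.00 + 22.00·190.0) / 192.0 = 6900/192.0 = 35.94 mg/L; combined flow 192.0 ML/d.
1.7%/h lost → k = −ln(1 − 0.017) = 0.01715 h⁻¹.
Decay over the reach: 35.94·exp(−kt) = 35.94·0.8678 = 31.19 mg/L.
Second outfall: C = (192.0·31.19 + 13.00·254.0)/205.0 = 45.32 mg/L.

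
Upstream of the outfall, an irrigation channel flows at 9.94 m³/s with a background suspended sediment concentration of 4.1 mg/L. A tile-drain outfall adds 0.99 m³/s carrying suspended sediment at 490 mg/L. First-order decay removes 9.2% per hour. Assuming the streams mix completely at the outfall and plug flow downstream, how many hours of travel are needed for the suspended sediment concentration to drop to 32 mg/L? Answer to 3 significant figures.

4.23 h

Conservation of mass: C = (9.940·4.100 + 0.9900·490.0) / 10.93 = 525.9/10.93 = 48.11 mg/L.
9.2%/h lost → k = −ln(1 − 0.092) = 0.09651 h⁻¹.
48.11·exp(−k·t) = 32 → t = ln(48.11/32)/k = 15210 s = 4.225 h.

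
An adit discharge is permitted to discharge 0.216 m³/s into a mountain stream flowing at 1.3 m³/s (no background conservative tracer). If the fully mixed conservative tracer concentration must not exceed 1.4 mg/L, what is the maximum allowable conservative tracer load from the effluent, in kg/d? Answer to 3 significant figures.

183 kg/d

Mass balance at the limit: 1.300·0 + 0.2160·Cₑ = 1.516·1.4 → Cₑ = 9.826 mg/L.
Load = 0.2160 m³/s × 9.826 g/m³ × 86 400 s/d = 183.4 kg/d.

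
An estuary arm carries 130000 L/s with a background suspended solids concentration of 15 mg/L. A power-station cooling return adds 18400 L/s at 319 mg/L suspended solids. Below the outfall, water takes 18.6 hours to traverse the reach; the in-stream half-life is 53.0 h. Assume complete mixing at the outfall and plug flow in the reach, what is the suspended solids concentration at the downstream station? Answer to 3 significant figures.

Conservation of mass: C = (130000·15.00 + 18400·319.0) / 148400 = 7820000/148400 = 52.69 mg/L.
Half-life 53.0 h → k = ln 2 / 53.0 = 0.01308 h⁻¹ = 0.3139 d⁻¹.
Decay over the reach: 52.69·exp(−kt) = 52.69·0.7841 = 41.31 mg/L.

41.3 mg/L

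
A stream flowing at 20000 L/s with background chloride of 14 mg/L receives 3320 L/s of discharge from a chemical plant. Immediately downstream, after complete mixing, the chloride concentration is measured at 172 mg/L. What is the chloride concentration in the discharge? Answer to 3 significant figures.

1120 mg/L

Mass balance: 20000·14.00 + 3320·Cₑ = 23320·172.0
→ Cₑ = (23320·172.0 − 20000·14.00) / 3320 = 1124 mg/L.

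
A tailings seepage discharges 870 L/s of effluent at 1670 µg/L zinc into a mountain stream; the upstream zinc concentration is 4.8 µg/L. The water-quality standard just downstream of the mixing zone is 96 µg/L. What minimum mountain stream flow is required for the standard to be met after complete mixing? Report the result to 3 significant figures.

Set C_mix = 96: (Q·4.800 + 870.0·1670) / (Q + 870.0) = 96
→ Q = 870.0·(1670 − 96)/(96 − 4.800) = 15020 L/s.

15000 L/s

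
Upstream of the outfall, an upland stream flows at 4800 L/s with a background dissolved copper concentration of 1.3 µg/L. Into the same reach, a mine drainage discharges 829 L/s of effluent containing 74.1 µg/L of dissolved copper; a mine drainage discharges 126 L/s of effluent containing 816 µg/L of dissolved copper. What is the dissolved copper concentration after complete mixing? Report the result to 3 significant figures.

29.6 µg/L

Mixed concentration C = ΣQC/ΣQ = (4800·1.300 + 829.0·74.10 + 126.0·816.0) / 5755 = 170500/5755 = 29.62 µg/L.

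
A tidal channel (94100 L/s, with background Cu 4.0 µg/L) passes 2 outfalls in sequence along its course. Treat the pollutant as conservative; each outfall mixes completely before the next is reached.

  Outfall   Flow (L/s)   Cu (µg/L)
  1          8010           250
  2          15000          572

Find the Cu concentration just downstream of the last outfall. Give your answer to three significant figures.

93.6 µg/L

After outfall 1: Q = 94100 + 8010 = 102100 L/s; C = (94100·4.000 + 8010·250.0)/102100 = 23.30 µg/L.
After outfall 2: Q = 102100 + 15000 = 117100 L/s; C = (102100·23.30 + 15000·572.0)/117100 = 93.58 µg/L.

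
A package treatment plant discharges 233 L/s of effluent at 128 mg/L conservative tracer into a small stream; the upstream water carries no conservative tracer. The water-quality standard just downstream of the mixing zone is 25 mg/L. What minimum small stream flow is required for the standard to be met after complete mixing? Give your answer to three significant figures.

960 L/s

Set C_mix = 25: (Q·0 + 233.0·128.0) / (Q + 233.0) = 25
→ Q = 233.0·(128.0 − 25)/(25 − 0) = 960.0 L/s.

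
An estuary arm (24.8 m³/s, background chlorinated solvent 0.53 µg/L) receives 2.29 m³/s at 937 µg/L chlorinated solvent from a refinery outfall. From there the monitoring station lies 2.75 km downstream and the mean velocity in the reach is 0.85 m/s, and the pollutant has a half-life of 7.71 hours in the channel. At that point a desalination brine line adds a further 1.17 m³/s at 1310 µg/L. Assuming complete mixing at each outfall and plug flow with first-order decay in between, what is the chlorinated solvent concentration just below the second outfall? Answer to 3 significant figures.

After mixing, C = (24.80·0.5300 + 2.290·937.0) / 27.09 = 2159/27.09 = 79.69 µg/L; combined flow 27.09 m³/s.
Travel time t = 2.75·1000 / 0.85 = 3235 s = 0.8987 h.
Half-life 7.71 h → k = ln 2 / 7.71 = 0.08990 h⁻¹ = 2.158 d⁻¹.
Decay over the reach: 79.69·exp(−kt) = 79.69·0.9224 = 73.51 µg/L.
Second outfall: C = (27.09·73.51 + 1.170·1310)/28.26 = 124.7 µg/L.

125 µg/L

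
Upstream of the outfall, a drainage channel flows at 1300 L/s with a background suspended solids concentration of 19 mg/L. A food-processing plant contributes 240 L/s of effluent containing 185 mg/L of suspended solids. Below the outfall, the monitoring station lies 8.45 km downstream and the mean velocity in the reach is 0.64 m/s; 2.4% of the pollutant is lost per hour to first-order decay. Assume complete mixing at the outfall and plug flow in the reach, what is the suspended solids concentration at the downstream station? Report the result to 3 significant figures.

41.0 mg/L

Mass balance: C = (1300·19.00 + 240.0·185.0) / 1540 = 69100/1540 = 44.87 mg/L.
Travel time t = 8.45·1000 / 0.64 = 13200 s = 3.668 h.
2.4%/h lost → k = −ln(1 − 0.024) = 0.02429 h⁻¹.
Decay over the reach: 44.87·exp(−kt) = 44.87·0.9148 = 41.05 mg/L.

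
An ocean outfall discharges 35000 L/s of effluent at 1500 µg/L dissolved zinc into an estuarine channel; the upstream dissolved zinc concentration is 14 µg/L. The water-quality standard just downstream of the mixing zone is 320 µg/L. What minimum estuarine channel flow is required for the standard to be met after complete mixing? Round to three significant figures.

135000 L/s

Set C_mix = 320: (Q·14.00 + 35000·1500) / (Q + 35000) = 320
→ Q = 35000·(1500 − 320)/(320 − 14.00) = 135000 L/s.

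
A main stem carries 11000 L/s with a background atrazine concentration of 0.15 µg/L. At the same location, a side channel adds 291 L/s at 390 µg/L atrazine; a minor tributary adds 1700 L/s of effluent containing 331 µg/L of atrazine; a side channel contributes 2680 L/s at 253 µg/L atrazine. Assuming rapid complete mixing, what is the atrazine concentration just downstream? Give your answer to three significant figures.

Mixed concentration C = ΣQC/ΣQ = (11000·0.1500 + 291.0·390.0 + 1700·331.0 + 2680·253.0) / 15670 = 1356000/15670 = 86.52 µg/L.

86.5 µg/L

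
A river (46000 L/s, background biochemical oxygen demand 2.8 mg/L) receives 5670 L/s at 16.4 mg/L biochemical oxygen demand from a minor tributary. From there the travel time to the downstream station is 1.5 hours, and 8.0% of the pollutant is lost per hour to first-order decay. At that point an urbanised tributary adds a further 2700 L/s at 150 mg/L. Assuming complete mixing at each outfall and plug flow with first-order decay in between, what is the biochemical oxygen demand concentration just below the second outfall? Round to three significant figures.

Conservation of mass: C = (46000·2.800 + 5670·16.40) / 51670 = 221800/51670 = 4.292 mg/L; combined flow 51670 L/s.
8.0%/h lost → k = −ln(1 − 0.08) = 0.08338 h⁻¹.
First-order decay: C = 4.292·exp(−k·t) = 4.292·0.8824 = 3.788 mg/L.
At the second outfall, C = (51670·3.788 + 2700·150.0) / (51670 + 2700) = 11.05 mg/L.

11.0 mg/L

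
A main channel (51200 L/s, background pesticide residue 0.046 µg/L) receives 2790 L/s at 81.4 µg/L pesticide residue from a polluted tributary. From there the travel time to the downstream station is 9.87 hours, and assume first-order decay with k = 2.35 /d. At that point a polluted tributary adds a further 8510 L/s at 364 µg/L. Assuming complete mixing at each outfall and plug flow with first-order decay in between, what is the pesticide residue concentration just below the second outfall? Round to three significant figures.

Mixed concentration C = ΣQC/ΣQ = (51200·0.04600 + 2790·81.40) / 53990 = 229500/53990 = 4.250 µg/L; combined flow 53990 L/s.
Decay over the reach: 4.250·exp(−kt) = 4.250·0.3804 = 1.617 µg/L.
At the second outfall, C = (53990·1.617 + 8510·364.0) / (53990 + 8510) = 50.96 µg/L.

51.0 µg/L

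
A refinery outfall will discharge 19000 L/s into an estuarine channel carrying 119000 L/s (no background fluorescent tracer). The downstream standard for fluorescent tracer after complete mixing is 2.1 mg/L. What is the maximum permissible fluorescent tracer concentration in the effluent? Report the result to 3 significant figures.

15.3 mg/L

At the limit, (Qr·Cr + Qe·Cₑ)/(Qr + Qe) = 2.1:
Cₑ = (138000·2.1 − 119000·0) / 19000 = 15.25 mg/L.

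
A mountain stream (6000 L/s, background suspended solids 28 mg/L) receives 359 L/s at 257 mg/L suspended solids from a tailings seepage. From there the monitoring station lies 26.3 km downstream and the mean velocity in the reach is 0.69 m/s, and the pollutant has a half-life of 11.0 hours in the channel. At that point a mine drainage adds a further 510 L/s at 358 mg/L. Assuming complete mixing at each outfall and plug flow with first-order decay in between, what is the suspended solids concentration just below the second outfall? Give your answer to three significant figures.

Flow-weighted average: C = (6000·28.00 + 359.0·257.0) / 6359 = 260300/6359 = 40.93 mg/L; combined flow 6359 L/s.
Travel time t = 26.3·1000 / 0.69 = 38120 s = 10.59 h.
Half-life 11.0 h → k = ln 2 / 11.0 = 0.06301 h⁻¹ = 1.512 d⁻¹.
After decay, C = 40.93 × e^(−kt) = 40.93 × 0.5132 = 21.00 mg/L.
At the second outfall, C = (6359·21.00 + 510.0·358.0) / (6359 + 510.0) = 46.02 mg/L.

46.0 mg/L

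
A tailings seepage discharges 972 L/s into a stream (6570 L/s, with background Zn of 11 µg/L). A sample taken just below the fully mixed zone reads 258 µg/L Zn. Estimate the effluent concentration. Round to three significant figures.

Mass balance: 6570·11.00 + 972.0·Cₑ = 7542·258.0
→ Cₑ = (7542·258.0 − 6570·11.00) / 972.0 = 1928 µg/L.

1930 µg/L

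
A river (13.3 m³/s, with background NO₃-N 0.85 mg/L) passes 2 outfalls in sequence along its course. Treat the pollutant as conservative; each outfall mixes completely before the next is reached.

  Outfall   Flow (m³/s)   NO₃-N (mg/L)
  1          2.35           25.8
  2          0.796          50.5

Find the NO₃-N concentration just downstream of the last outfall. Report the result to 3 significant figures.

6.82 mg/L

Outfall 1: combined Q = 15.65 m³/s; C = (13.30·0.8500 + 2.350·25.80)/15.65 = 4.596 mg/L.
Outfall 2: combined Q = 16.45 m³/s; C = (15.65·4.596 + 0.7960·50.50)/16.45 = 6.818 mg/L.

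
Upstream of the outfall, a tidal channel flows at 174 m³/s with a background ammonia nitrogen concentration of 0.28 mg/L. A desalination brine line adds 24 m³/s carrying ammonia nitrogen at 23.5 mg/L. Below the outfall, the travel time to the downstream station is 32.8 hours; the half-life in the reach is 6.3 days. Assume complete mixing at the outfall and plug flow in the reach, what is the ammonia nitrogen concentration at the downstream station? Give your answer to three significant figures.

2.66 mg/L

Mixed concentration C = ΣQC/ΣQ = (174.0·0.2800 + 24.00·23.50) / 198.0 = 612.7/198.0 = 3.095 mg/L.
Half-life 6.3 d → k = ln 2 / 6.3 = 0.1100 d⁻¹.
After decay, C = 3.095 × e^(−kt) = 3.095 × 0.8604 = 2.663 mg/L.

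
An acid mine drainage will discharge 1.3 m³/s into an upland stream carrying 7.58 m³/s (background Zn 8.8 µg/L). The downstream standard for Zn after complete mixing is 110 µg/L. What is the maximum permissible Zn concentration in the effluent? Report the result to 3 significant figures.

At the limit, (Qr·Cr + Qe·Cₑ)/(Qr + Qe) = 110:
Cₑ = (8.880·110 − 7.580·8.800) / 1.300 = 700.1 µg/L.

700 µg/L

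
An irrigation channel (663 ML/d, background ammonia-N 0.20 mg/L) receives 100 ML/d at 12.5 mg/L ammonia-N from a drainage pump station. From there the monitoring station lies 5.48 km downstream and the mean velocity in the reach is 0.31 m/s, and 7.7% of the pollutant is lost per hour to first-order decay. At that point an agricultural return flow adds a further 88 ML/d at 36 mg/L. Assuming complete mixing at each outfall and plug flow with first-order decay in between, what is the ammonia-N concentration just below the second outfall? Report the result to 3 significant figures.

4.82 mg/L

Conservation of mass: C = (663.0·0.2000 + 100.0·12.50) / 763.0 = 1383/763.0 = 1.812 mg/L; combined flow 763.0 ML/d.
Travel time t = 5.48·1000 / 0.31 = 17680 s = 4.910 h.
7.7%/h lost → k = −ln(1 − 0.077) = 0.08013 h⁻¹.
First-order decay: C = 1.812·exp(−k·t) = 1.812·0.6747 = 1.223 mg/L.
Second outfall: C = (763.0·1.223 + 88.00·36.00)/851.0 = 4.819 mg/L.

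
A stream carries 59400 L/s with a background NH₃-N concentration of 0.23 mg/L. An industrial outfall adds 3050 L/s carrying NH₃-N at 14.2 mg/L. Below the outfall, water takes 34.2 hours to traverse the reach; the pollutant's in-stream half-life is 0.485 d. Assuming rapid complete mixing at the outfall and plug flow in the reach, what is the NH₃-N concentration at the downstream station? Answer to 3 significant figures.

0.119 mg/L

Mass balance: C = (59400·0.2300 + 3050·14.20) / 62450 = 56970/62450 = 0.9123 mg/L.
Half-life 0.485 d → k = ln 2 / 0.485 = 1.429 d⁻¹.
Decay over the reach: 0.9123·exp(−kt) = 0.9123·0.1305 = 0.1190 mg/L.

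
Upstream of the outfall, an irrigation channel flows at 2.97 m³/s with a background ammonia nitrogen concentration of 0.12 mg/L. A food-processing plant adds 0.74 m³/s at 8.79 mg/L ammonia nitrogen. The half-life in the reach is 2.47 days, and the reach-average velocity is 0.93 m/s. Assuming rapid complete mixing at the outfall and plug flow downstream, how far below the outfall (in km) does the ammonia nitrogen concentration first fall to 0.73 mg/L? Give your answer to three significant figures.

266 km

After mixing, C = (2.970·0.1200 + 0.7400·8.790) / 3.710 = 6.861/3.710 = 1.849 mg/L.
Half-life 2.47 d → k = ln 2 / 2.47 = 0.2806 d⁻¹.
Set 1.849·exp(−k·t) = 0.73 → t = ln(1.849/0.73)/k = 286200 s = 79.50 h.
Distance = v·t = 0.93·286200 = 266200 m = 266.2 km.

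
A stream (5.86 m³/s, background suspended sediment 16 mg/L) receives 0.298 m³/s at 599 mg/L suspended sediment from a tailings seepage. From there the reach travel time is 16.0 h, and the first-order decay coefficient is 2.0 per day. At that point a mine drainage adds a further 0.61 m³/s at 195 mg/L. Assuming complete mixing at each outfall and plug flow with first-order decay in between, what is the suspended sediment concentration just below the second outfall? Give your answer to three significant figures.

Flow-weighted average: C = (5.860·16.00 + 0.2980·599.0) / 6.158 = 272.3/6.158 = 44.21 mg/L; combined flow 6.158 m³/s.
Applying C = C₀e^(−kt): 44.21 × 0.2636 = 11.65 mg/L.
At the second outfall, C = (6.158·11.65 + 0.6100·195.0) / (6.158 + 0.6100) = 28.18 mg/L.

28.2 mg/L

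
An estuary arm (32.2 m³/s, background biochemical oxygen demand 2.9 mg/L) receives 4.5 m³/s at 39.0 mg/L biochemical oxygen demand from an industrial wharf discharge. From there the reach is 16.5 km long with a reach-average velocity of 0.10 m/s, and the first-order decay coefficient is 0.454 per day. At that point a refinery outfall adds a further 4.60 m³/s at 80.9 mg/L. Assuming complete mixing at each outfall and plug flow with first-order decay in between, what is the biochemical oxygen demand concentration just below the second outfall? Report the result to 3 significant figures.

11.7 mg/L

Flow-weighted average: C = (32.20·2.900 + 4.500·39.00) / 36.70 = 268.9/36.70 = 7.326 mg/L; combined flow 36.70 m³/s.
Travel time t = 16.5·1000 / 0.10 = 165000 s = 45.83 h.
First-order decay: C = 7.326·exp(−k·t) = 7.326·0.4202 = 3.079 mg/L.
Second outfall: C = (36.70·3.079 + 4.600·80.90)/41.30 = 11.75 mg/L.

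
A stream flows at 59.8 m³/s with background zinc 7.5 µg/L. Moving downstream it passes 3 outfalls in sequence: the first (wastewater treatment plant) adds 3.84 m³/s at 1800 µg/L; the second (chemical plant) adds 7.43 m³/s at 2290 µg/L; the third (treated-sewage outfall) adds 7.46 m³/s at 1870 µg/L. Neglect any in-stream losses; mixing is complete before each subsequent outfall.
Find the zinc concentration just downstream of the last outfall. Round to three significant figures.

Below outfall 1: Q → 63.64 m³/s, C = (59.80·7.500 + 3.840·1800)/63.64 = 115.7 µg/L.
Below outfall 2: Q → 71.07 m³/s, C = (63.64·115.7 + 7.430·2290)/71.07 = 343.0 µg/L.
Below outfall 3: Q → 78.53 m³/s, C = (71.07·343.0 + 7.460·1870)/78.53 = 488.0 µg/L.

488 µg/L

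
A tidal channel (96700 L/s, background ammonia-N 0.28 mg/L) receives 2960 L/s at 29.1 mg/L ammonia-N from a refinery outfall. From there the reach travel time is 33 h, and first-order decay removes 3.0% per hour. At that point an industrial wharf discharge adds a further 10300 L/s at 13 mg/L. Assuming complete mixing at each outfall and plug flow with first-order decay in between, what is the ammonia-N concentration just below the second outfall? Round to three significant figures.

1.59 mg/L

Mixed concentration C = ΣQC/ΣQ = (96700·0.2800 + 2960·29.10) / 99660 = 113200/99660 = 1.136 mg/L; combined flow 99660 L/s.
3.0%/h lost → k = −ln(1 − 0.03) = 0.03046 h⁻¹.
Applying C = C₀e^(−kt): 1.136 × 0.3660 = 0.4158 mg/L.
Second outfall: C = (99660·0.4158 + 10300·13.00)/110000 = 1.595 mg/L.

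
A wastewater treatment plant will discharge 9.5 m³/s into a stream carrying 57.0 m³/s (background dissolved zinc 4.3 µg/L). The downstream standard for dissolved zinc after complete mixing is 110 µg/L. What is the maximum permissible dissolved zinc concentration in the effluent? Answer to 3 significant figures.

744 µg/L

At the limit, (Qr·Cr + Qe·Cₑ)/(Qr + Qe) = 110:
Cₑ = (66.50·110 − 57.00·4.300) / 9.500 = 744.2 µg/L.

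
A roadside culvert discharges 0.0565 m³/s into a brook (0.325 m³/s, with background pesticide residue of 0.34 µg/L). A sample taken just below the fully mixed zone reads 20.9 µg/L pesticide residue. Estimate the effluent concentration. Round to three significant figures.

Mass balance: 0.3250·0.3400 + 0.05650·Cₑ = 0.3815·20.90
→ Cₑ = (0.3815·20.90 − 0.3250·0.3400) / 0.05650 = 139.2 µg/L.

139 µg/L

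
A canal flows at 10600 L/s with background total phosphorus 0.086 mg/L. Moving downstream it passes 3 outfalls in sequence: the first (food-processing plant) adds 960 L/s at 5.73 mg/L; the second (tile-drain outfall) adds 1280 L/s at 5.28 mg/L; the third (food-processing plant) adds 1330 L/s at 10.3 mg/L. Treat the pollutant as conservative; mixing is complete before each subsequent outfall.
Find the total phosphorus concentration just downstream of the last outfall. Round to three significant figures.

1.90 mg/L

Below outfall 1: Q → 11560 L/s, C = (10600·0.08600 + 960.0·5.730)/11560 = 0.5547 mg/L.
Below outfall 2: Q → 12840 L/s, C = (11560·0.5547 + 1280·5.280)/12840 = 1.026 mg/L.
Below outfall 3: Q → 14170 L/s, C = (12840·1.026 + 1330·10.30)/14170 = 1.896 mg/L.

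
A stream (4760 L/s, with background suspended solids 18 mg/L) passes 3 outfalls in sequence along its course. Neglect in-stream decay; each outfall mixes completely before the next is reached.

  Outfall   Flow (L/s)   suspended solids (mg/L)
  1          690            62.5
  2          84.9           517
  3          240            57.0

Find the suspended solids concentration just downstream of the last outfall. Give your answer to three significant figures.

32.3 mg/L

Below outfall 1: Q → 5450 L/s, C = (4760·18.00 + 690.0·62.50)/5450 = 23.63 mg/L.
Below outfall 2: Q → 5535 L/s, C = (5450·23.63 + 84.90·517.0)/5535 = 31.20 mg/L.
Below outfall 3: Q → 5775 L/s, C = (5535·31.20 + 240.0·57.00)/5775 = 32.27 mg/L.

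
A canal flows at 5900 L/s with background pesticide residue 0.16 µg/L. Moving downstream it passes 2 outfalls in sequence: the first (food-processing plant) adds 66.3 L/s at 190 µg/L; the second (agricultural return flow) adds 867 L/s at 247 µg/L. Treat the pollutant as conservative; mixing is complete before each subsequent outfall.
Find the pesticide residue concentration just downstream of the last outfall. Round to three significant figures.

33.3 µg/L

Outfall 1: combined Q = 5966 L/s; C = (5900·0.1600 + 66.30·190.0)/5966 = 2.270 µg/L.
Outfall 2: combined Q = 6833 L/s; C = (5966·2.270 + 867.0·247.0)/6833 = 33.32 µg/L.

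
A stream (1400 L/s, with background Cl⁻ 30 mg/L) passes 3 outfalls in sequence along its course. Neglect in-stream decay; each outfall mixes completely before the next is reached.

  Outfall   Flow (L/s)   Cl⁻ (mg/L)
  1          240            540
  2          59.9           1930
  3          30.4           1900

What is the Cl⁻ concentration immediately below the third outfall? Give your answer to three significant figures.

Outfall 1: combined Q = 1640 L/s; C = (1400·30.00 + 240.0·540.0)/1640 = 104.6 mg/L.
Outfall 2: combined Q = 1700 L/s; C = (1640·104.6 + 59.90·1930)/1700 = 169.0 mg/L.
Outfall 3: combined Q = 1730 L/s; C = (1700·169.0 + 30.40·1900)/1730 = 199.4 mg/L.

199 mg/L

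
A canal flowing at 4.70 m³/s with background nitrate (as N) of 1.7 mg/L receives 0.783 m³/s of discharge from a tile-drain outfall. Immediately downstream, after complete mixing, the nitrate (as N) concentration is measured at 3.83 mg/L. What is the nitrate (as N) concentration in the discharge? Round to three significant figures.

Mass balance: 4.700·1.700 + 0.7830·Cₑ = 5.483·3.830
→ Cₑ = (5.483·3.830 − 4.700·1.700) / 0.7830 = 16.62 mg/L.

16.6 mg/L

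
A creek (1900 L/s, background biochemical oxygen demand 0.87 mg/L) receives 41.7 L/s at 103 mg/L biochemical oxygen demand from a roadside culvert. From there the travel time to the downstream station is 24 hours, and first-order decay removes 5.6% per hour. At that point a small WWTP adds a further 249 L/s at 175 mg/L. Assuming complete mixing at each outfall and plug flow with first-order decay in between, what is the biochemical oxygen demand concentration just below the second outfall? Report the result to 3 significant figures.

20.6 mg/L

Conservation of mass: C = (1900·0.8700 + 41.70·103.0) / 1942 = 5948/1942 = 3.063 mg/L; combined flow 1942 L/s.
5.6%/h lost → k = −ln(1 − 0.056) = 0.05763 h⁻¹.
Decay over the reach: 3.063·exp(−kt) = 3.063·0.2508 = 0.7683 mg/L.
At the second outfall, C = (1942·0.7683 + 249.0·175.0) / (1942 + 249.0) = 20.57 mg/L.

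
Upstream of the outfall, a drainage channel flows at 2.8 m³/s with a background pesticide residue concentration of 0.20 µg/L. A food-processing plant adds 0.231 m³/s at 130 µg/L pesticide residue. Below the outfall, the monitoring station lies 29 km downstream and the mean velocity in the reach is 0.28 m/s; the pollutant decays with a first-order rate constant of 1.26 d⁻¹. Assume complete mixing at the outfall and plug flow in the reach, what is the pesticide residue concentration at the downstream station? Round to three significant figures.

Flow-weighted average: C = (2.800·0.2000 + 0.2310·130.0) / 3.031 = 30.59/3.031 = 10.09 µg/L.
Travel time t = 29·1000 / 0.28 = 103600 s = 28.77 h.
First-order decay: C = 10.09·exp(−k·t) = 10.09·0.2208 = 2.229 µg/L.

2.23 µg/L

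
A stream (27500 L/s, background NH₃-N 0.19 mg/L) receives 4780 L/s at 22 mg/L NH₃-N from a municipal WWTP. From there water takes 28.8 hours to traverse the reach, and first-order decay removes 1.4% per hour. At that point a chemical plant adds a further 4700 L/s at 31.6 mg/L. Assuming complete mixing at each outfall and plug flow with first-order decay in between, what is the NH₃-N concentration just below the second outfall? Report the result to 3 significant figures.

Mixed concentration C = ΣQC/ΣQ = (27500·0.1900 + 4780·22.00) / 32280 = 110400/32280 = 3.420 mg/L; combined flow 32280 L/s.
1.4%/h lost → k = −ln(1 − 0.014) = 0.01410 h⁻¹.
Decay over the reach: 3.420·exp(−kt) = 3.420·0.6663 = 2.278 mg/L.
Second outfall: C = (32280·2.278 + 4700·31.60)/36980 = 6.005 mg/L.

6.01 mg/L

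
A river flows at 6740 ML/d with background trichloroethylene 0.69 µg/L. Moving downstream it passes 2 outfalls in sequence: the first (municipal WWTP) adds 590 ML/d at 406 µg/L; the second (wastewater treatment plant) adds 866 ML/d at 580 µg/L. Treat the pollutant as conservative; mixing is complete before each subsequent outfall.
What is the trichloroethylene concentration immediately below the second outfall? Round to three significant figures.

91.1 µg/L

Outfall 1: combined Q = 7330 ML/d; C = (6740·0.6900 + 590.0·406.0)/7330 = 33.31 µg/L.
Outfall 2: combined Q = 8196 ML/d; C = (7330·33.31 + 866.0·580.0)/8196 = 91.08 µg/L.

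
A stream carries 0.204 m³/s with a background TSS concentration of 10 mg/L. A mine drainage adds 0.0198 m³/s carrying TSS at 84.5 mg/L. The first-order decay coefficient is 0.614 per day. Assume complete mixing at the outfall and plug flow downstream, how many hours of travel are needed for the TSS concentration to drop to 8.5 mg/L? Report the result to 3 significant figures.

Conservation of mass: C = (0.2040·10.00 + 0.01980·84.50) / 0.2238 = 3.713/0.2238 = 16.59 mg/L.
16.59·exp(−k·t) = 8.5 → t = ln(16.59/8.5)/k = 94110 s = 26.14 h.

26.1 h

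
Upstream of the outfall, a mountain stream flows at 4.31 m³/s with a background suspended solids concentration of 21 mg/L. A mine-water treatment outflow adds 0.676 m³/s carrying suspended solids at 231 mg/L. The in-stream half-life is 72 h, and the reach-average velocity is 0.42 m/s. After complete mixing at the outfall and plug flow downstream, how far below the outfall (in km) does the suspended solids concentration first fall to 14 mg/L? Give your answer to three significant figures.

Mixed concentration C = ΣQC/ΣQ = (4.310·21.00 + 0.6760·231.0) / 4.986 = 246.7/4.986 = 49.47 mg/L.
Half-life 72 h → k = ln 2 / 72 = 0.009627 h⁻¹ = 0.2310 d⁻¹.
Set 49.47·exp(−k·t) = 14 → t = ln(49.47/14)/k = 472000 s = 131.1 h.
Distance = v·t = 0.42·472000 = 198300 m = 198.3 km.

198 km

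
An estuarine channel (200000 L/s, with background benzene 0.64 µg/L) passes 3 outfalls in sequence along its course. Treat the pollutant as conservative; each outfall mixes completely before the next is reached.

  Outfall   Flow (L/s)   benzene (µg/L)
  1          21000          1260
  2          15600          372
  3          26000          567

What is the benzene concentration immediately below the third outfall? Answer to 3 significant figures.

179 µg/L

Outfall 1: combined Q = 221000 L/s; C = (200000·0.6400 + 21000·1260)/221000 = 120.3 µg/L.
Outfall 2: combined Q = 236600 L/s; C = (221000·120.3 + 15600·372.0)/236600 = 136.9 µg/L.
Outfall 3: combined Q = 262600 L/s; C = (236600·136.9 + 26000·567.0)/262600 = 179.5 µg/L.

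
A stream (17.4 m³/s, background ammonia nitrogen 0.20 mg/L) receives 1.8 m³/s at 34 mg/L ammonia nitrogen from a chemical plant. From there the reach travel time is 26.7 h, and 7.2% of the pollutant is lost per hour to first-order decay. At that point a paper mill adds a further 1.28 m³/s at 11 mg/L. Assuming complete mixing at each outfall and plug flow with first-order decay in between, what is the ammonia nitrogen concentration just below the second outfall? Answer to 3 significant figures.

Mixed concentration C = ΣQC/ΣQ = (17.40·0.2000 + 1.800·34.00) / 19.20 = 64.68/19.20 = 3.369 mg/L; combined flow 19.20 m³/s.
7.2%/h lost → k = −ln(1 − 0.072) = 0.07472 h⁻¹.
Decay over the reach: 3.369·exp(−kt) = 3.369·0.1360 = 0.4581 mg/L.
Second outfall: C = (19.20·0.4581 + 1.280·11.00)/20.48 = 1.117 mg/L.

1.12 mg/L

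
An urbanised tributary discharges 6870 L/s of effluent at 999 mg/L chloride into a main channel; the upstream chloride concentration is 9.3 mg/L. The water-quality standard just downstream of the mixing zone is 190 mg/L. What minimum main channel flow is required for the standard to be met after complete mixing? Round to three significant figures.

Set C_mix = 190: (Q·9.300 + 6870·999.0) / (Q + 6870) = 190
→ Q = 6870·(999.0 − 190)/(190 − 9.300) = 30760 L/s.

30800 L/s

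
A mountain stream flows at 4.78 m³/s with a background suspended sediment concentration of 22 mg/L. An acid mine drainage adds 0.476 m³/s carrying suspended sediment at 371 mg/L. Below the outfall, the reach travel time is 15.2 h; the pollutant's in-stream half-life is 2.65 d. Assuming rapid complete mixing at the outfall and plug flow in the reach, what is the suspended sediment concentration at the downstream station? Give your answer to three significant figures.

45.4 mg/L

Flow-weighted average: C = (4.780·22.00 + 0.4760·371.0) / 5.256 = 281.8/5.256 = 53.61 mg/L.
Half-life 2.65 d → k = ln 2 / 2.65 = 0.2616 d⁻¹.
First-order decay: C = 53.61·exp(−k·t) = 53.61·0.8473 = 45.42 mg/L.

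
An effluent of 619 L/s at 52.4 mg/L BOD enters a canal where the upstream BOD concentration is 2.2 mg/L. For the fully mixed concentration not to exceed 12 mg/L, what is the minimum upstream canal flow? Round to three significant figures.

2550 L/s

Set C_mix = 12: (Q·2.200 + 619.0·52.40) / (Q + 619.0) = 12
→ Q = 619.0·(52.40 − 12)/(12 − 2.200) = 2552 L/s.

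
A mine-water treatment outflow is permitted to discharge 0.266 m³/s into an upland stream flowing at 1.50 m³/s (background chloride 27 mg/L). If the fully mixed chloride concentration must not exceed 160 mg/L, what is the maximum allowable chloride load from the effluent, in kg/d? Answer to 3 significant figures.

Mass balance at the limit: 1.500·27.00 + 0.2660·Cₑ = 1.766·160 → Cₑ = 910.0 mg/L.
Load = 0.2660 m³/s × 910.0 g/m³ × 86 400 s/d = 20910 kg/d.

20900 kg/d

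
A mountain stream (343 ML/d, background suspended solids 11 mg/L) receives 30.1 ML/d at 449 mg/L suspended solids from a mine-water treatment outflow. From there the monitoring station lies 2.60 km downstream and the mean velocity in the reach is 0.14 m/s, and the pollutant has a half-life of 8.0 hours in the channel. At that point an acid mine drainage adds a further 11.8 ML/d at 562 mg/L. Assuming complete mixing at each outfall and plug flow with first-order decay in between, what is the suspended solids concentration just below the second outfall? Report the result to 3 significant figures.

46.0 mg/L

Flow-weighted average: C = (343.0·11.00 + 30.10·449.0) / 373.1 = 17290/373.1 = 46.34 mg/L; combined flow 373.1 ML/d.
Travel time t = 2.60·1000 / 0.14 = 18570 s = 5.159 h.
Half-life 8.0 h → k = ln 2 / 8.0 = 0.08664 h⁻¹ = 2.079 d⁻¹.
First-order decay: C = 46.34·exp(−k·t) = 46.34·0.6396 = 29.63 mg/L.
Second outfall: C = (373.1·29.63 + 11.80·562.0)/384.9 = 45.96 mg/L.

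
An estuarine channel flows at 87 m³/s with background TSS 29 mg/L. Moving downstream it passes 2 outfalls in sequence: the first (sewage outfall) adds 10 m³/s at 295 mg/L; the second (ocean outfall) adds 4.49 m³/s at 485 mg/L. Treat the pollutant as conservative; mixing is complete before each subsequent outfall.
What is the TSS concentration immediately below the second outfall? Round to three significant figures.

75.4 mg/L

Below outfall 1: Q → 97.00 m³/s, C = (87.00·29.00 + 10.00·295.0)/97.00 = 56.42 mg/L.
Below outfall 2: Q → 101.5 m³/s, C = (97.00·56.42 + 4.490·485.0)/101.5 = 75.38 mg/L.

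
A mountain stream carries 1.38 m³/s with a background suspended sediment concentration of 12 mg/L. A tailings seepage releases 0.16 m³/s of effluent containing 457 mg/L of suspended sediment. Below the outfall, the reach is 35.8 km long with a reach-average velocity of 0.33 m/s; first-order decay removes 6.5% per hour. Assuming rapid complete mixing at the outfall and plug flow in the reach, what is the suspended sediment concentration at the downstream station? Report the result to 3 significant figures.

Conservation of mass: C = (1.380·12.00 + 0.1600·457.0) / 1.540 = 89.68/1.540 = 58.23 mg/L.
Travel time t = 35.8·1000 / 0.33 = 108500 s = 30.13 h.
6.5%/h lost → k = −ln(1 − 0.065) = 0.06721 h⁻¹.
Decay over the reach: 58.23·exp(−kt) = 58.23·0.1320 = 7.684 mg/L.

7.68 mg/L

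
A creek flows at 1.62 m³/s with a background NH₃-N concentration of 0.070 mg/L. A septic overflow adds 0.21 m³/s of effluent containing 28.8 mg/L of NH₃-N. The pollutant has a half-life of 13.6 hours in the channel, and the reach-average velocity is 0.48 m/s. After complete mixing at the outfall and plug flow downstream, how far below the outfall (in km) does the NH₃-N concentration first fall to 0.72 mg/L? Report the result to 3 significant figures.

After mixing, C = (1.620·0.07000 + 0.2100·28.80) / 1.830 = 6.161/1.830 = 3.367 mg/L.
Half-life 13.6 h → k = ln 2 / 13.6 = 0.05097 h⁻¹ = 1.223 d⁻¹.
Set 3.367·exp(−k·t) = 0.72 → t = ln(3.367/0.72)/k = 109000 s = 30.26 h.
Distance = v·t = 0.48·109000 = 52300 m = 52.30 km.

52.3 km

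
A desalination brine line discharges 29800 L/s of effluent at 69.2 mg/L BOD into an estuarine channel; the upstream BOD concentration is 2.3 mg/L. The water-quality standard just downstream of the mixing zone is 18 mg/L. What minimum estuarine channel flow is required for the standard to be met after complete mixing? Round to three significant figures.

Set C_mix = 18: (Q·2.300 + 29800·69.20) / (Q + 29800) = 18
→ Q = 29800·(69.20 − 18)/(18 − 2.300) = 97180 L/s.

97200 L/s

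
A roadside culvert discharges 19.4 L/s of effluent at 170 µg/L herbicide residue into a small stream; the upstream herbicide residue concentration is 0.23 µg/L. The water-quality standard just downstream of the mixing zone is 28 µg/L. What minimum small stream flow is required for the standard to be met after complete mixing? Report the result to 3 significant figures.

Set C_mix = 28: (Q·0.2300 + 19.40·170.0) / (Q + 19.40) = 28
→ Q = 19.40·(170.0 − 28)/(28 − 0.2300) = 99.20 L/s.

99.2 L/s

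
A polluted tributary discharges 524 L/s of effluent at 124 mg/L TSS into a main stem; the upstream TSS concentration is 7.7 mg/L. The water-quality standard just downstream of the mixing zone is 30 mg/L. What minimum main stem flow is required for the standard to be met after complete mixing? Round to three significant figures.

Set C_mix = 30: (Q·7.700 + 524.0·124.0) / (Q + 524.0) = 30
→ Q = 524.0·(124.0 − 30)/(30 − 7.700) = 2209 L/s.

2210 L/s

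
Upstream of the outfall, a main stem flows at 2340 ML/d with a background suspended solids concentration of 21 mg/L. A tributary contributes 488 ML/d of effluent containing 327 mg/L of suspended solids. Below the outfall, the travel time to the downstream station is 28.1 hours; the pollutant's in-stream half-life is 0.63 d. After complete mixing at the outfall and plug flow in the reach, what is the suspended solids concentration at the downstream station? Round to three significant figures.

20.4 mg/L

Conservation of mass: C = (2340·21.00 + 488.0·327.0) / 2828 = 208700/2828 = 73.80 mg/L.
Half-life 0.63 d → k = ln 2 / 0.63 = 1.100 d⁻¹.
First-order decay: C = 73.80·exp(−k·t) = 73.80·0.2758 = 20.35 mg/L.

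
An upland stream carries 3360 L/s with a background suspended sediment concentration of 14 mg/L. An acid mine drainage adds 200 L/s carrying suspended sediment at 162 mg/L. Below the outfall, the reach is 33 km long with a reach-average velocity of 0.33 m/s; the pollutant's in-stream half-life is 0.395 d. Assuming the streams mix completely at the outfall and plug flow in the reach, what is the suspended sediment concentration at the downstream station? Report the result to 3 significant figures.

Flow-weighted average: C = (3360·14.00 + 200.0·162.0) / 3560 = 79440/3560 = 22.31 mg/L.
Travel time t = 33·1000 / 0.33 = 100000 s = 27.78 h.
Half-life 0.395 d → k = ln 2 / 0.395 = 1.755 d⁻¹.
Decay over the reach: 22.31·exp(−kt) = 22.31·0.1312 = 2.928 mg/L.

2.93 mg/L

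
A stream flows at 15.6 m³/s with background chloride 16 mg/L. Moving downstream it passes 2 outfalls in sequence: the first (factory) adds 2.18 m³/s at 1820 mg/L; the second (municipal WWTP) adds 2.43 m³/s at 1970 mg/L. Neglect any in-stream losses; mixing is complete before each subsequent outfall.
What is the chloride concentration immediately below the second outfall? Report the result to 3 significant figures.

446 mg/L

Below outfall 1: Q → 17.78 m³/s, C = (15.60·16.00 + 2.180·1820)/17.78 = 237.2 mg/L.
Below outfall 2: Q → 20.21 m³/s, C = (17.78·237.2 + 2.430·1970)/20.21 = 445.5 mg/L.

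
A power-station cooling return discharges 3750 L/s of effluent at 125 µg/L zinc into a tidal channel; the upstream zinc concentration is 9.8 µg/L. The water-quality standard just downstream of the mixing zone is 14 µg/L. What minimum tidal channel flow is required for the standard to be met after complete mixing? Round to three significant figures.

Set C_mix = 14: (Q·9.800 + 3750·125.0) / (Q + 3750) = 14
→ Q = 3750·(125.0 − 14)/(14 − 9.800) = 99110 L/s.

99100 L/s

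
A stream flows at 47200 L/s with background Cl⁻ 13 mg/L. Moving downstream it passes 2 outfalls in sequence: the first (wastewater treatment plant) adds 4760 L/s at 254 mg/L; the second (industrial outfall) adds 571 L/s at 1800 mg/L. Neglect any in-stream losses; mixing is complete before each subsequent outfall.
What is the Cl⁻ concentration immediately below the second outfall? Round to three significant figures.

Below outfall 1: Q → 51960 L/s, C = (47200·13.00 + 4760·254.0)/51960 = 35.08 mg/L.
Below outfall 2: Q → 52530 L/s, C = (51960·35.08 + 571.0·1800)/52530 = 54.26 mg/L.

54.3 mg/L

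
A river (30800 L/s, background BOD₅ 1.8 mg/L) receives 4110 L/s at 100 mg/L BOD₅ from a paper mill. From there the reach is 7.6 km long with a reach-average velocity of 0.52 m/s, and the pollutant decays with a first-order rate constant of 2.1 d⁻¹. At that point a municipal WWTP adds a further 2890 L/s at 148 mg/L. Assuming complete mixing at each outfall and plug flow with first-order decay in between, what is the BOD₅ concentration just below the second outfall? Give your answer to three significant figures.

Mass balance: C = (30800·1.800 + 4110·100.0) / 34910 = 466400/34910 = 13.36 mg/L; combined flow 34910 L/s.
Travel time t = 7.6·1000 / 0.52 = 14620 s = 4.060 h.
Decay over the reach: 13.36·exp(−kt) = 13.36·0.7010 = 9.366 mg/L.
Second outfall: C = (34910·9.366 + 2890·148.0)/37800 = 19.97 mg/L.

20.0 mg/L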